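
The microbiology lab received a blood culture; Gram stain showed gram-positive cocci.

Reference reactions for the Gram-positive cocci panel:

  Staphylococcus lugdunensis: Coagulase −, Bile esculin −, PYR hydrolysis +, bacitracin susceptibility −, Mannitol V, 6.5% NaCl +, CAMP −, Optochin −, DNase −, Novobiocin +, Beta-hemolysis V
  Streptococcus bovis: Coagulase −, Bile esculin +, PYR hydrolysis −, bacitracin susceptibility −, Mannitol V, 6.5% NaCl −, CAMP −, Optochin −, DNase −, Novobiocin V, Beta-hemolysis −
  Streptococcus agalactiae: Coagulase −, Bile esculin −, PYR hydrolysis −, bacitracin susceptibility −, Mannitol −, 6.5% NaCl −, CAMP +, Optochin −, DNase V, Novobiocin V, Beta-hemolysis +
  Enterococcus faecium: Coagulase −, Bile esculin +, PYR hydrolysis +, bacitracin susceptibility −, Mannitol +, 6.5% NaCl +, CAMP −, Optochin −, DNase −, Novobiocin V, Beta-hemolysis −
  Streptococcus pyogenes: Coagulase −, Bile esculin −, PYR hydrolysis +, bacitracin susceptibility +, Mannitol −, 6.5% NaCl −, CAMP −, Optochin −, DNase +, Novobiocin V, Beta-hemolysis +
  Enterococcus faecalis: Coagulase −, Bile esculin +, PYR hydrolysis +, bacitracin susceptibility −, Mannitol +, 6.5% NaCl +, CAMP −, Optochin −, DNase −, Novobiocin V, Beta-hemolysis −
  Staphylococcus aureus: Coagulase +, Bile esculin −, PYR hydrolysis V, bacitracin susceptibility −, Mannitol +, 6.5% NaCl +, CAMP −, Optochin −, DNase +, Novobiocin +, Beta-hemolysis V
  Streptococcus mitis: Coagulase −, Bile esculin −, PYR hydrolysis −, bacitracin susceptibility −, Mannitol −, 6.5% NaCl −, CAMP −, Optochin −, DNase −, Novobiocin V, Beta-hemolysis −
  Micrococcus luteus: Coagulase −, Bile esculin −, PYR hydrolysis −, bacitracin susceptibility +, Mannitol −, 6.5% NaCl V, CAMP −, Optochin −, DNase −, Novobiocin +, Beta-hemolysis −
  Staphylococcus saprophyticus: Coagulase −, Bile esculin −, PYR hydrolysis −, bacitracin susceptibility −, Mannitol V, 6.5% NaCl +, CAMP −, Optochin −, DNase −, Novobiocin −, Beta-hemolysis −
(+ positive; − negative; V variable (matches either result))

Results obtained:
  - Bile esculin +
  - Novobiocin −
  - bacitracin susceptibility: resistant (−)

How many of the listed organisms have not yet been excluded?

3

Novobiocin −: excludes Staphylococcus lugdunensis, Staphylococcus aureus, Micrococcus luteus — 7 left.
bacitracin susceptibility −: excludes Streptococcus pyogenes — 6 left.
Bile esculin +: excludes Streptococcus agalactiae, Streptococcus mitis, Staphylococcus saprophyticus — 3 left.
Still consistent: Enterococcus faecalis, Enterococcus faecium, Streptococcus bovis.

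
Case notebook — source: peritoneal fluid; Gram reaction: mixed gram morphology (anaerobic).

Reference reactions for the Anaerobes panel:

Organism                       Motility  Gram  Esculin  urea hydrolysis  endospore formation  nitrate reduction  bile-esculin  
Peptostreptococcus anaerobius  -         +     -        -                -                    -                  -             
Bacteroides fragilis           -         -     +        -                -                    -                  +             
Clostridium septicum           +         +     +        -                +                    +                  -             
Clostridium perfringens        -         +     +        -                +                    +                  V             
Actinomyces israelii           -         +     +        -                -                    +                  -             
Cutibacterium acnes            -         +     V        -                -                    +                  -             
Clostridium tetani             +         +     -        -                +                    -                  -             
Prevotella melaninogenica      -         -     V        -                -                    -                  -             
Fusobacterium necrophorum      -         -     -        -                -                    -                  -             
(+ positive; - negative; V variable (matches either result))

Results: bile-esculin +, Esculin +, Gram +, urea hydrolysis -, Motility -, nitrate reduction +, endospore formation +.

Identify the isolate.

Clostridium perfringens

Esculin +: excludes Peptostreptococcus anaerobius, Clostridium tetani, Fusobacterium necrophorum — 6 left.
urea hydrolysis -: all 6 remaining candidates are consistent.
bile-esculin +: excludes Clostridium septicum, Actinomyces israelii, Cutibacterium acnes, Prevotella melaninogenica — 2 left.
Gram +: excludes Bacteroides fragilis — 1 left.
nitrate reduction +: the one remaining candidate is consistent.
endospore formation +: the one remaining candidate is consistent.
Motility -: the one remaining candidate is consistent.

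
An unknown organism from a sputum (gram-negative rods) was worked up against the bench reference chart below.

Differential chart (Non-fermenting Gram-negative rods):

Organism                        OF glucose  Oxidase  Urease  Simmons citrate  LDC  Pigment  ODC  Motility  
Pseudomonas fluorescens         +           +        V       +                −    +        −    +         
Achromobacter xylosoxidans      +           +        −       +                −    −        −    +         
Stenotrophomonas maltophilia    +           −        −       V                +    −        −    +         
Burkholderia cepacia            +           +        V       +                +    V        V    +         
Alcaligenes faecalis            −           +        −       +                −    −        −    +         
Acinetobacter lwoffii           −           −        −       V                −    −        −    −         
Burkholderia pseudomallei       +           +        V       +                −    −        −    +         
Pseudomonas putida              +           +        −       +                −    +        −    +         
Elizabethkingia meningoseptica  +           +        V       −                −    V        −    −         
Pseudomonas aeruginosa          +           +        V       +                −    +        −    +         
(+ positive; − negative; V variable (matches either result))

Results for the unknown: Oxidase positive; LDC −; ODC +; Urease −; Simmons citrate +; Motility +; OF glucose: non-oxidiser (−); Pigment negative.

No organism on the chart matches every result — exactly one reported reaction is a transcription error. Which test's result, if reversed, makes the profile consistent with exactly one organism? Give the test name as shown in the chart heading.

ODC

As reported, no row in the chart matches all 8 reactions.
Reversing Oxidase → still no organism matches.
Reversing LDC → still no organism matches.
Reversing Motility → still no organism matches.
Reversing OF glucose → still no organism matches.
Reversing Simmons citrate → still no organism matches.
Reversing ODC (to −) → unique match: Alcaligenes faecalis.
Reversing Pigment → still no organism matches.
Reversing Urease → still no organism matches.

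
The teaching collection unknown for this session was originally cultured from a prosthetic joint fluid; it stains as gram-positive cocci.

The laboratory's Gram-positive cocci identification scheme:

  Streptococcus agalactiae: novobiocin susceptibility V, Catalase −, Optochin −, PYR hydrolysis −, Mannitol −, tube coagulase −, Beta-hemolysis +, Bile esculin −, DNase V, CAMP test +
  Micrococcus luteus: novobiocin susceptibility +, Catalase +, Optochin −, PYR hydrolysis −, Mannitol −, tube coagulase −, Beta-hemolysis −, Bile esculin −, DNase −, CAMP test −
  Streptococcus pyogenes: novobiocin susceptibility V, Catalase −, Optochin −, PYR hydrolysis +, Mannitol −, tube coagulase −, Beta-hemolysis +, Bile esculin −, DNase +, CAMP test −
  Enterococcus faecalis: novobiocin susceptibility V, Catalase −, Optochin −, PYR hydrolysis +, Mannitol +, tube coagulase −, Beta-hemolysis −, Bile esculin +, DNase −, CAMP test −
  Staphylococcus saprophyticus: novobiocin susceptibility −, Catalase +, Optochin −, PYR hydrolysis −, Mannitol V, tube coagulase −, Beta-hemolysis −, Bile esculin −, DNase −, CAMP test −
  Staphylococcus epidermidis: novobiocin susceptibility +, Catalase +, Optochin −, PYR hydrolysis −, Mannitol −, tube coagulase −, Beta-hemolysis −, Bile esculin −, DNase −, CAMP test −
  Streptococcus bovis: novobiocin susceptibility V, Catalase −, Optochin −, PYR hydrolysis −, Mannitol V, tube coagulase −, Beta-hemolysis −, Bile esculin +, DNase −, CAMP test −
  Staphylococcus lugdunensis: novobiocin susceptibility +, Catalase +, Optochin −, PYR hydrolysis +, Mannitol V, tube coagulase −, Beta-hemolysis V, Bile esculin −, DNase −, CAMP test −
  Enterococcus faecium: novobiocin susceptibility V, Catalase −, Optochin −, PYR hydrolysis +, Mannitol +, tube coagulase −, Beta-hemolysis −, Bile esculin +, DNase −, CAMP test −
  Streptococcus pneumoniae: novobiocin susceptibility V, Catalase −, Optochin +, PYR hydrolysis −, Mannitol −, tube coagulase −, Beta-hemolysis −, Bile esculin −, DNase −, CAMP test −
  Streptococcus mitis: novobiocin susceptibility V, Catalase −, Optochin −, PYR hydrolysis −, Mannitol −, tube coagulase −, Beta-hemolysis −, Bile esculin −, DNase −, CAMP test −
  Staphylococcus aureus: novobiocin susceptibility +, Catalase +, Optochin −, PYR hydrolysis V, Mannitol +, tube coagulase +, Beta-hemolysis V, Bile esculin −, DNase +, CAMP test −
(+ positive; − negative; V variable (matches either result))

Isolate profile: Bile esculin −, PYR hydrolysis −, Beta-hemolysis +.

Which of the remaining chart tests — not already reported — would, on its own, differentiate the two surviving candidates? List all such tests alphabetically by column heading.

Bile esculin −: excludes Enterococcus faecalis, Streptococcus bovis, Enterococcus faecium — 9 left.
PYR hydrolysis −: excludes Streptococcus pyogenes, Staphylococcus lugdunensis — 7 left.
Beta-hemolysis +: excludes 5 organisms — 2 left.
Two candidates remain: Staphylococcus aureus and Streptococcus agalactiae.
  novobiocin susceptibility: + vs V — variable for at least one, does not separate.
  Catalase: Staphylococcus aureus +, Streptococcus agalactiae − — discriminates.
  Optochin: − vs − — same for both, does not separate.
  Mannitol: Staphylococcus aureus +, Streptococcus agalactiae − — discriminates.
  tube coagulase: Staphylococcus aureus +, Streptococcus agalactiae − — discriminates.
  DNase: + vs V — variable for at least one, does not separate.
  CAMP test: Staphylococcus aureus −, Streptococcus agalactiae + — discriminates.

CAMP test, Catalase, Mannitol, tube coagulase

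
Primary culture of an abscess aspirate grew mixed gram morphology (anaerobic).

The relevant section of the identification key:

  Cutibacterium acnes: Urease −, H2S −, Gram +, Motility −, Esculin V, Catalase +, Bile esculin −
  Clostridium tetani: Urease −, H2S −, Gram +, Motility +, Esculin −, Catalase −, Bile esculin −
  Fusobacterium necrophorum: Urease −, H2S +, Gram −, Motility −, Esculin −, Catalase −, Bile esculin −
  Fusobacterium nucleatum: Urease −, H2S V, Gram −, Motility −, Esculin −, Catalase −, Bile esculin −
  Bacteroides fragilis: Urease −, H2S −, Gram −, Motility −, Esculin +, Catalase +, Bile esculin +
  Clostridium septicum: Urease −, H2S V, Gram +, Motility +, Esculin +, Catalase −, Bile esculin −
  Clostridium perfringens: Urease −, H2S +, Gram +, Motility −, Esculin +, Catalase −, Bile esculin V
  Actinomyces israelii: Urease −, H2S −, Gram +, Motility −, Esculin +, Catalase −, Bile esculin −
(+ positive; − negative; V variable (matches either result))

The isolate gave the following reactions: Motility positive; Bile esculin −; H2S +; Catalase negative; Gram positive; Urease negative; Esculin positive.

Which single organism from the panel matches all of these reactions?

Clostridium septicum

H2S +: excludes Cutibacterium acnes, Clostridium tetani, Bacteroides fragilis, Actinomyces israelii — 4 left.
Urease −: all 4 remaining candidates are consistent.
Esculin +: excludes Fusobacterium necrophorum, Fusobacterium nucleatum — 2 left.
Motility +: excludes Clostridium perfringens — 1 left.
Catalase −: the one remaining candidate is consistent.
Bile esculin −: the one remaining candidate is consistent.
Gram +: the one remaining candidate is consistent.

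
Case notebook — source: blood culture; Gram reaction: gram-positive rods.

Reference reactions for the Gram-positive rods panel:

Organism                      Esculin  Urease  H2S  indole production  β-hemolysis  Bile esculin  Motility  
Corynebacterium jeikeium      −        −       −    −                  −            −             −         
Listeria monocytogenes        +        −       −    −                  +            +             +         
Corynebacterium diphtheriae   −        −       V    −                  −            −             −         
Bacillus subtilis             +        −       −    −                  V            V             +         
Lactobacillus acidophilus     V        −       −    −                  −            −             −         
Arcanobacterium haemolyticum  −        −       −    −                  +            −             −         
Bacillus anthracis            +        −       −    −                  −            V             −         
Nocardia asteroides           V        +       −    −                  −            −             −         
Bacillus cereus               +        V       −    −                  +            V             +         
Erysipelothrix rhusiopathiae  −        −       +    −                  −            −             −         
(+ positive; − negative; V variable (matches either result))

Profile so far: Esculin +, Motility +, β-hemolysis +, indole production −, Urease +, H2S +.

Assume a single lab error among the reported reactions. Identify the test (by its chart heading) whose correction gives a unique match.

As reported, no row in the chart matches all 6 reactions.
Reversing Motility → still no organism matches.
Reversing Esculin → still no organism matches.
Reversing Urease → still no organism matches.
Reversing indole production → still no organism matches.
Reversing H2S (to −) → unique match: Bacillus cereus.
Reversing β-hemolysis → still no organism matches.

H2S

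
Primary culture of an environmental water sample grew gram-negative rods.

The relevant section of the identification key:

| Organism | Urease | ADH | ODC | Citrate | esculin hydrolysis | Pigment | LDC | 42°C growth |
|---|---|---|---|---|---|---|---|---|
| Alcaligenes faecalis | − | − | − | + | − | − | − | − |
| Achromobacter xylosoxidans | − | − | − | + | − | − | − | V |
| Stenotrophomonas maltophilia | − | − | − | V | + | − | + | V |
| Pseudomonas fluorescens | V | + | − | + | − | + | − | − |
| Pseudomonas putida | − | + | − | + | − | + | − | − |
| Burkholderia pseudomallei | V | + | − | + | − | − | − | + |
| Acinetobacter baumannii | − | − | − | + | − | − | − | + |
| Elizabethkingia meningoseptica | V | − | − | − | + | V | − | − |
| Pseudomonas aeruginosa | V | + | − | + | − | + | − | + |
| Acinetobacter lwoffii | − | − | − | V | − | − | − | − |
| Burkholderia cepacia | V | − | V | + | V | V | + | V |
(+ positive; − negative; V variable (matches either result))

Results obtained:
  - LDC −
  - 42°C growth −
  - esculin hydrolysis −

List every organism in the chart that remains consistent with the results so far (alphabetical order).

esculin hydrolysis −: excludes Stenotrophomonas maltophilia, Elizabethkingia meningoseptica — 9 left.
LDC −: excludes Burkholderia cepacia — 8 left.
42°C growth −: excludes Burkholderia pseudomallei, Acinetobacter baumannii, Pseudomonas aeruginosa — 5 left.

Achromobacter xylosoxidans, Acinetobacter lwoffii, Alcaligenes faecalis, Pseudomonas fluorescens, Pseudomonas putida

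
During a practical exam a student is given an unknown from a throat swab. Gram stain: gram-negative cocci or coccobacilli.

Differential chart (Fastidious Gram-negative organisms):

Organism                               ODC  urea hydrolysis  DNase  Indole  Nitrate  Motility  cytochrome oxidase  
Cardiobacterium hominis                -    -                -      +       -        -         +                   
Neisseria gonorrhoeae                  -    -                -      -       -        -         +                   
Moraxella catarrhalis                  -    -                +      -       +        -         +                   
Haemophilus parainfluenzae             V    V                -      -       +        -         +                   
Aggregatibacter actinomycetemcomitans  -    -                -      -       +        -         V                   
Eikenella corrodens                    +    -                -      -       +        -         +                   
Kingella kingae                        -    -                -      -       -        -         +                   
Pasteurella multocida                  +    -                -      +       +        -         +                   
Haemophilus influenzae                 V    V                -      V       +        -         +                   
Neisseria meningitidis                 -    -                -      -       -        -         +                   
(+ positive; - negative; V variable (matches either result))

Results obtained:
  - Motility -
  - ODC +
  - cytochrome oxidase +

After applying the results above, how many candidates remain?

4

ODC +: excludes 6 organisms — 4 left.
cytochrome oxidase +: all 4 remaining candidates are consistent.
Motility -: all 4 remaining candidates are consistent.
Still consistent: Eikenella corrodens, Haemophilus influenzae, Haemophilus parainfluenzae, Pasteurella multocida.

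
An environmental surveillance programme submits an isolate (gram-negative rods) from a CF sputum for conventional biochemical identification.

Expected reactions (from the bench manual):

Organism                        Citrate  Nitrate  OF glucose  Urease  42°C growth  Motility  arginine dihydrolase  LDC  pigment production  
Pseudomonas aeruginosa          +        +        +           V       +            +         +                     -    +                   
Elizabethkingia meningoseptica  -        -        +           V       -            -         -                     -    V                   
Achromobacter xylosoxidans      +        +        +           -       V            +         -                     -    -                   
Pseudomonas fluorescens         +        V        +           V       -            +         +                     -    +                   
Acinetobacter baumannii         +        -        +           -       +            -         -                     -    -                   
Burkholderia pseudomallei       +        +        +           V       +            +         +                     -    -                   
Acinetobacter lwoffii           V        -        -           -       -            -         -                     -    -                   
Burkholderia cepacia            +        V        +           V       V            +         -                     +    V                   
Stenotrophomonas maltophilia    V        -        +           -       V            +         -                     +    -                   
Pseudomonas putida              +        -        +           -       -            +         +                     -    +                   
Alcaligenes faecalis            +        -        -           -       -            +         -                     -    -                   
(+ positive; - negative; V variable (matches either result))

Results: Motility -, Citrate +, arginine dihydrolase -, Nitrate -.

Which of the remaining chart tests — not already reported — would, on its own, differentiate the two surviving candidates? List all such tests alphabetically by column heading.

arginine dihydrolase -: excludes Pseudomonas aeruginosa, Pseudomonas fluorescens, Burkholderia pseudomallei, Pseudomonas putida — 7 left.
Citrate +: excludes Elizabethkingia meningoseptica — 6 left.
Nitrate -: excludes Achromobacter xylosoxidans — 5 left.
Motility -: excludes Burkholderia cepacia, Stenotrophomonas maltophilia, Alcaligenes faecalis — 2 left.
Two candidates remain: Acinetobacter baumannii and Acinetobacter lwoffii.
  OF glucose: Acinetobacter baumannii +, Acinetobacter lwoffii - — discriminates.
  Urease: - vs - — same for both, does not separate.
  42°C growth: Acinetobacter baumannii +, Acinetobacter lwoffii - — discriminates.
  LDC: - vs - — same for both, does not separate.
  pigment production: - vs - — same for both, does not separate.

42°C growth, OF glucose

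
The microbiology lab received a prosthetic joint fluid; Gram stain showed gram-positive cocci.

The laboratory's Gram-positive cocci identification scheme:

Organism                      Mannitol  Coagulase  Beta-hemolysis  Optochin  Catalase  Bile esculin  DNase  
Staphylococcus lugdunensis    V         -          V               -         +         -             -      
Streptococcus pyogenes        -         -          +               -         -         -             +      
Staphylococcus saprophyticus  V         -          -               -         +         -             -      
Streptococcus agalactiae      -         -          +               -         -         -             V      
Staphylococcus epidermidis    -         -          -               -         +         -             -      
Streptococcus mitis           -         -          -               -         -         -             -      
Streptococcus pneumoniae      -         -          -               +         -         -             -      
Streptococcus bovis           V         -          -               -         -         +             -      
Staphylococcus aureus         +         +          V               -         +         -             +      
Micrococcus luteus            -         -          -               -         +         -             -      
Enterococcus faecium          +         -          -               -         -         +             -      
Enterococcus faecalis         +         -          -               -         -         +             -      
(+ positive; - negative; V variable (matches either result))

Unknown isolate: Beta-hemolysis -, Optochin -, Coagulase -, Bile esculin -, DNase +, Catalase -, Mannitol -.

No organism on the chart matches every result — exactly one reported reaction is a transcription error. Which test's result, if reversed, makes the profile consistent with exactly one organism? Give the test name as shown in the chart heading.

DNase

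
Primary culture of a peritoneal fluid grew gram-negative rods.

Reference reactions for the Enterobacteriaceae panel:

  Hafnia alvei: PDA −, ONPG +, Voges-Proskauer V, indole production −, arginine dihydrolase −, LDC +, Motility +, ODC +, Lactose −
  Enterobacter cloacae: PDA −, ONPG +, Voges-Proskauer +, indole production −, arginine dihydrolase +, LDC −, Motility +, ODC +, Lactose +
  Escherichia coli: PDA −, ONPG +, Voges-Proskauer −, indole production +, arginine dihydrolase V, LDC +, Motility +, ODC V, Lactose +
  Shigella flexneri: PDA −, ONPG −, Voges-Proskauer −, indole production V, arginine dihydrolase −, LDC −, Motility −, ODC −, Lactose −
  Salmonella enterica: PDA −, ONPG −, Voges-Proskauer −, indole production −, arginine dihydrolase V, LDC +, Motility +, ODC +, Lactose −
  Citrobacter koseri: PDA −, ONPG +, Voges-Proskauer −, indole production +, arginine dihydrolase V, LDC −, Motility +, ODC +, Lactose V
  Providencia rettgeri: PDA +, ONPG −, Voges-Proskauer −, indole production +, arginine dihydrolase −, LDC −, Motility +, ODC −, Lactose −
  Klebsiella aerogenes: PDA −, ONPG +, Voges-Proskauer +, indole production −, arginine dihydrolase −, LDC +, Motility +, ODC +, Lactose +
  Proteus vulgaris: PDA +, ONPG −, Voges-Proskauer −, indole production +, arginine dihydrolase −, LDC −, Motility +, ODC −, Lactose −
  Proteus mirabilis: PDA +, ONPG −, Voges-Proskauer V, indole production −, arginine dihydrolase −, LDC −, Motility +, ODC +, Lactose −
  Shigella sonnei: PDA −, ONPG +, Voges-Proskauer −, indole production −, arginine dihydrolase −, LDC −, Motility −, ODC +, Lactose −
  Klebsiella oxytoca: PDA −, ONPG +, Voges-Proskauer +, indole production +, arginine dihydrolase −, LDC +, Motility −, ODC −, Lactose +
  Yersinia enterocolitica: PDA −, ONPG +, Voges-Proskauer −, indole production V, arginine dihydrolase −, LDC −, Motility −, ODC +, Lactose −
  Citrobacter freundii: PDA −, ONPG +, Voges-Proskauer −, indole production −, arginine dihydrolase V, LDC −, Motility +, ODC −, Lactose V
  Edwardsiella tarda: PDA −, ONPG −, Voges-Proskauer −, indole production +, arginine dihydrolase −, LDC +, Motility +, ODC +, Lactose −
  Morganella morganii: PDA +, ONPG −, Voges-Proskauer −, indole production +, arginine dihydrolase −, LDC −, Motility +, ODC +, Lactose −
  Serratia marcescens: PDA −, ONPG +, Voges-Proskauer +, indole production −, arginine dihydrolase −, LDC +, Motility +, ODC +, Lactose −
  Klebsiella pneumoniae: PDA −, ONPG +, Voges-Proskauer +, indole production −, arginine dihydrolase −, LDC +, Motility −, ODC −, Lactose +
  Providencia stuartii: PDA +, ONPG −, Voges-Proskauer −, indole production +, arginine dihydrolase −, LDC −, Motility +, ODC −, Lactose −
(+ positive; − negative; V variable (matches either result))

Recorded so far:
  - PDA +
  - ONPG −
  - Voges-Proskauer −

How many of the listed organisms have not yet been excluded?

5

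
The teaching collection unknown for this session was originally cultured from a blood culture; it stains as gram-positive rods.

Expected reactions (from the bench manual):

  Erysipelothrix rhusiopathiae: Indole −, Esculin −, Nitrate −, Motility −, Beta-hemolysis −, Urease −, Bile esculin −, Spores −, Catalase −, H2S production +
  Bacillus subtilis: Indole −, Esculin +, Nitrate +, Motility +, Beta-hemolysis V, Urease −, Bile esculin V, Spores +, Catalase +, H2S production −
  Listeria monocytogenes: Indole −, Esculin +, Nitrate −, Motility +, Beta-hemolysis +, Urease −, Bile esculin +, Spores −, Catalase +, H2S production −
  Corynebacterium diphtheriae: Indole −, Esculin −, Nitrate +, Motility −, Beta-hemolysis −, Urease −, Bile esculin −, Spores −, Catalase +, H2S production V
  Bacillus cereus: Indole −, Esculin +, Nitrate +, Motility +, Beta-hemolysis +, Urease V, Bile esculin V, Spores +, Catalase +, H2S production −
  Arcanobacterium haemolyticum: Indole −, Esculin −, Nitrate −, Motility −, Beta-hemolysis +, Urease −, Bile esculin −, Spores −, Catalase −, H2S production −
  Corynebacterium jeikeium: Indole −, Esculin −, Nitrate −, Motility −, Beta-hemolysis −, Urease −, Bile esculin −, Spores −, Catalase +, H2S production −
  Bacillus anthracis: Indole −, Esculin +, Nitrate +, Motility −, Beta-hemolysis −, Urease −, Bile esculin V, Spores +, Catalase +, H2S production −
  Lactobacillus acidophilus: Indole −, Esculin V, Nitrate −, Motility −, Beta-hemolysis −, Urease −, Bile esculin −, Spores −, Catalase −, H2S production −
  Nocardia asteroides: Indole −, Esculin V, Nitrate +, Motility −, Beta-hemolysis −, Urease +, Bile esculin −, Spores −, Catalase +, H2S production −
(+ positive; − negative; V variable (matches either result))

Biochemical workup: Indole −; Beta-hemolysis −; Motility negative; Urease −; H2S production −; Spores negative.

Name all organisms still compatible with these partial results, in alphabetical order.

Corynebacterium diphtheriae, Corynebacterium jeikeium, Lactobacillus acidophilus

Beta-hemolysis −: excludes Listeria monocytogenes, Bacillus cereus, Arcanobacterium haemolyticum — 7 left.
H2S production −: excludes Erysipelothrix rhusiopathiae — 6 left.
Motility −: excludes Bacillus subtilis — 5 left.
Indole −: all 5 remaining candidates are consistent.
Urease −: excludes Nocardia asteroides — 4 left.
Spores −: excludes Bacillus anthracis — 3 left.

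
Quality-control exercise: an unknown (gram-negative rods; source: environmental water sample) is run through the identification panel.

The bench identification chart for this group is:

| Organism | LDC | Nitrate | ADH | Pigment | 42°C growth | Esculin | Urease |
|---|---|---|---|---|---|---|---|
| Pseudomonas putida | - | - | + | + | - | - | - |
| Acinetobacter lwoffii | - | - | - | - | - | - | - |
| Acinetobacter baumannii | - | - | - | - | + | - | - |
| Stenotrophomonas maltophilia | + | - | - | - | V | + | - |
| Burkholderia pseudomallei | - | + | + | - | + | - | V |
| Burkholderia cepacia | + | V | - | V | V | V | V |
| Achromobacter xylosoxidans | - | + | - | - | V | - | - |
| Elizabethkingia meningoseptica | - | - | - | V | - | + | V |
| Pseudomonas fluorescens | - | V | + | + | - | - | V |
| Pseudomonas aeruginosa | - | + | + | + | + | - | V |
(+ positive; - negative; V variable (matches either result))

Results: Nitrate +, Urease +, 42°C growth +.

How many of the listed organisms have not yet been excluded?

Nitrate +: excludes 5 organisms — 5 left.
Urease +: excludes Achromobacter xylosoxidans — 4 left.
42°C growth +: excludes Pseudomonas fluorescens — 3 left.
Still consistent: Burkholderia cepacia, Burkholderia pseudomallei, Pseudomonas aeruginosa.

3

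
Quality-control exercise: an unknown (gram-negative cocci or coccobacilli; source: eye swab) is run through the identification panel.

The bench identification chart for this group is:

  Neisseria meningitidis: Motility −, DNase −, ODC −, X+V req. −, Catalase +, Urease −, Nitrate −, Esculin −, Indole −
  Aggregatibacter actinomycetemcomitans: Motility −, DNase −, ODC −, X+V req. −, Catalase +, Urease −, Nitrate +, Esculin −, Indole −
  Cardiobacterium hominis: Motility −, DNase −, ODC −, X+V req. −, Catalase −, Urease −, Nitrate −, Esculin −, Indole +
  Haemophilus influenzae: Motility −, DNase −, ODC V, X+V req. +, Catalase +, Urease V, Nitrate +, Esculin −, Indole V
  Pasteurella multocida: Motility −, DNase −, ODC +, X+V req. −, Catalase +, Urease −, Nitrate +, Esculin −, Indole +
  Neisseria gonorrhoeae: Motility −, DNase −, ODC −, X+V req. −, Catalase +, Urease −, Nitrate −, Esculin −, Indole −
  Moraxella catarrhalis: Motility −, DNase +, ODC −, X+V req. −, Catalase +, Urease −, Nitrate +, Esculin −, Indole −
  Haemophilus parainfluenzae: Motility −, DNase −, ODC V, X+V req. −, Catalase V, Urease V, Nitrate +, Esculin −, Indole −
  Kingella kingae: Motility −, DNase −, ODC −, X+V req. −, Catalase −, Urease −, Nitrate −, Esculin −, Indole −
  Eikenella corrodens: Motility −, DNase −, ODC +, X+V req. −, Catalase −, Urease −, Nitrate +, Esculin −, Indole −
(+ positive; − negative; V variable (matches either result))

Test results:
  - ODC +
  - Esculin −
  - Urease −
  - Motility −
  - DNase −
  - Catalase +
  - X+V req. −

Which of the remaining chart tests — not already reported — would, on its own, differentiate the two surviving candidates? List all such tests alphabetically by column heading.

Indole

Motility −: all 10 remaining candidates are consistent.
X+V req. −: excludes Haemophilus influenzae — 9 left.
Esculin −: all 9 remaining candidates are consistent.
Urease −: all 9 remaining candidates are consistent.
ODC +: excludes 6 organisms — 3 left.
DNase −: all 3 remaining candidates are consistent.
Catalase +: excludes Eikenella corrodens — 2 left.
Two candidates remain: Haemophilus parainfluenzae and Pasteurella multocida.
  Nitrate: + vs + — same for both, does not separate.
  Indole: Haemophilus parainfluenzae −, Pasteurella multocida + — discriminates.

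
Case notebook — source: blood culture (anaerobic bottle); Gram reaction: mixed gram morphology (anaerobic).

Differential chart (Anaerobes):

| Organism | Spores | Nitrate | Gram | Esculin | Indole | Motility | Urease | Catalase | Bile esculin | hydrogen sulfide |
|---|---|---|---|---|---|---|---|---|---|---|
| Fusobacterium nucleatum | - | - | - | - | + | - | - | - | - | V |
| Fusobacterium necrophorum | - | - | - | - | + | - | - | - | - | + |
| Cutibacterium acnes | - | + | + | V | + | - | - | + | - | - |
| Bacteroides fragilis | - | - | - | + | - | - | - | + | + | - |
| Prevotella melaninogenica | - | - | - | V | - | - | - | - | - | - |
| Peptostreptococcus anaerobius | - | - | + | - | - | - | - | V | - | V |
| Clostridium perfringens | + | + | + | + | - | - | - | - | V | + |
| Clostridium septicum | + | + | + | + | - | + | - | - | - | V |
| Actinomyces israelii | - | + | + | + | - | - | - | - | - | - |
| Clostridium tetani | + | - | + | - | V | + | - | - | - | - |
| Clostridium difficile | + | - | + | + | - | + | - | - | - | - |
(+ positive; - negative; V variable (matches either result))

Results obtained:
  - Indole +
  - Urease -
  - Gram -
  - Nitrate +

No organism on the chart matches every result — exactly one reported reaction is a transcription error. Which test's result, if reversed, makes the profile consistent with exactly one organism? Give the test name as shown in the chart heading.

Gram

As reported, no row in the chart matches all 4 reactions.
Reversing Gram (to +) → unique match: Cutibacterium acnes.
Reversing Indole → still no organism matches.
Reversing Urease → still no organism matches.
Reversing Nitrate → 2 organisms match (not unique).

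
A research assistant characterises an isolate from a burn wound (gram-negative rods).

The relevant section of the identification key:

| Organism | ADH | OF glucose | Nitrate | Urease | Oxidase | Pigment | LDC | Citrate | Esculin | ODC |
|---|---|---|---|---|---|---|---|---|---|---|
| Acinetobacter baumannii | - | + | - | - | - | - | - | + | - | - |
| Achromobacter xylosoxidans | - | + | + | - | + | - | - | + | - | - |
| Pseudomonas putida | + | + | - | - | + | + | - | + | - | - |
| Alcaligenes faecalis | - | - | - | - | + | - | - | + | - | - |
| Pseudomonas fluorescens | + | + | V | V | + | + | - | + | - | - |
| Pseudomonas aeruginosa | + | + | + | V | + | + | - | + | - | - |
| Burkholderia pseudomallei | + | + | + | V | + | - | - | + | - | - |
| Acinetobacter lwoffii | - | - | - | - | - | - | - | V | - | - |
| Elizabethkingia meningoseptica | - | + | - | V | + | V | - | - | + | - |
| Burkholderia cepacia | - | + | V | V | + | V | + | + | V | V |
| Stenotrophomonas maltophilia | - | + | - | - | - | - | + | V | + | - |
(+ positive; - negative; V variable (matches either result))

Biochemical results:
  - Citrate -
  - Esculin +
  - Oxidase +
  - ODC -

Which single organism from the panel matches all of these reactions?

Elizabethkingia meningoseptica

ODC -: all 11 remaining candidates are consistent.
Esculin +: excludes 8 organisms — 3 left.
Citrate -: excludes Burkholderia cepacia — 2 left.
Oxidase +: excludes Stenotrophomonas maltophilia — 1 left.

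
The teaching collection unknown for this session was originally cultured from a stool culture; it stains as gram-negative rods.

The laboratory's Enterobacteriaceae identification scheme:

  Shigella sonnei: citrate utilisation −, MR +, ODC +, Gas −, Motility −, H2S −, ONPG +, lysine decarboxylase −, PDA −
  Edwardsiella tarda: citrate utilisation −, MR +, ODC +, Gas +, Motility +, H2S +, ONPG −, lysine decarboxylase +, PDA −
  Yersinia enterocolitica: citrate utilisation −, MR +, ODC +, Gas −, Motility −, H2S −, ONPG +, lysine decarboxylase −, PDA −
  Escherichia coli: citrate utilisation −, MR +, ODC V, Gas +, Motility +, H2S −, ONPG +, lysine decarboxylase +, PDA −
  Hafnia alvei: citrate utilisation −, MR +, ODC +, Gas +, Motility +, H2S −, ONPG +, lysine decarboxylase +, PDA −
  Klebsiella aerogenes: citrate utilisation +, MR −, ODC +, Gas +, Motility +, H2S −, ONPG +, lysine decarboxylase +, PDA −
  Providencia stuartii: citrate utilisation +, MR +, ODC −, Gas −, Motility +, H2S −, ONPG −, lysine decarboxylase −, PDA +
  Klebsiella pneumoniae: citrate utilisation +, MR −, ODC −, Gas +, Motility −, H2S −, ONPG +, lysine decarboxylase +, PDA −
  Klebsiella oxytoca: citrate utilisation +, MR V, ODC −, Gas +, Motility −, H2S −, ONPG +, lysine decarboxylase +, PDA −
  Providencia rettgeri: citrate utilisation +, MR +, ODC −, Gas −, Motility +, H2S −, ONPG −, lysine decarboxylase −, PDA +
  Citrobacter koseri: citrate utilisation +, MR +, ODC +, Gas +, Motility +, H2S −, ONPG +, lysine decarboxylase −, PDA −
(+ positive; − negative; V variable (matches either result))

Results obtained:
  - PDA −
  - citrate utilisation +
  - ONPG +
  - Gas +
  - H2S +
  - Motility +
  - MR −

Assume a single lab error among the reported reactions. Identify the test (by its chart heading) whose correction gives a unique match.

H2S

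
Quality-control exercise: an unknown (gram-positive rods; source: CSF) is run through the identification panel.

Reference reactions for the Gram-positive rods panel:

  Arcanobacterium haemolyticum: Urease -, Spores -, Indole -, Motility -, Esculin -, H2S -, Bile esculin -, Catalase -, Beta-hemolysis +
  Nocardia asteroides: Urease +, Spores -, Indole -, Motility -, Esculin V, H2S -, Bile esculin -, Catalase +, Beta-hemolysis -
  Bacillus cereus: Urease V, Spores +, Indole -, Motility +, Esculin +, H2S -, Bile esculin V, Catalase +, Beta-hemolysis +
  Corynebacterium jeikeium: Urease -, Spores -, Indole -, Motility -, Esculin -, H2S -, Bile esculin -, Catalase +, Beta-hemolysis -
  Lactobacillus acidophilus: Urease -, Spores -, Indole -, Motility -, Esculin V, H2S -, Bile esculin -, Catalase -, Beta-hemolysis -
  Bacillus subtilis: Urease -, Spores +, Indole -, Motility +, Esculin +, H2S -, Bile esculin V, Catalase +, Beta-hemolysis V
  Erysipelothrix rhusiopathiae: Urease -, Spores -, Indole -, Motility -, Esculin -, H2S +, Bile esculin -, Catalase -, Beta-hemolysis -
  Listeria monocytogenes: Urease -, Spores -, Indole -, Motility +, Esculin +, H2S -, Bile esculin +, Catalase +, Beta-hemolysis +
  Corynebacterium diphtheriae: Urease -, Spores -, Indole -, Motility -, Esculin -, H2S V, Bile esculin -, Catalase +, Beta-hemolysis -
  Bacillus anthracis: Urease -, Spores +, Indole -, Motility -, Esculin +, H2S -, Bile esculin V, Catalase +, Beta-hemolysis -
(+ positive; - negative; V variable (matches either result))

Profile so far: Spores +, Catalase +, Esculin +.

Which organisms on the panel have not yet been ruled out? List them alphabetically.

Catalase +: excludes Arcanobacterium haemolyticum, Lactobacillus acidophilus, Erysipelothrix rhusiopathiae — 7 left.
Spores +: excludes Nocardia asteroides, Corynebacterium jeikeium, Listeria monocytogenes, Corynebacterium diphtheriae — 3 left.
Esculin +: all 3 remaining candidates are consistent.

Bacillus anthracis, Bacillus cereus, Bacillus subtilis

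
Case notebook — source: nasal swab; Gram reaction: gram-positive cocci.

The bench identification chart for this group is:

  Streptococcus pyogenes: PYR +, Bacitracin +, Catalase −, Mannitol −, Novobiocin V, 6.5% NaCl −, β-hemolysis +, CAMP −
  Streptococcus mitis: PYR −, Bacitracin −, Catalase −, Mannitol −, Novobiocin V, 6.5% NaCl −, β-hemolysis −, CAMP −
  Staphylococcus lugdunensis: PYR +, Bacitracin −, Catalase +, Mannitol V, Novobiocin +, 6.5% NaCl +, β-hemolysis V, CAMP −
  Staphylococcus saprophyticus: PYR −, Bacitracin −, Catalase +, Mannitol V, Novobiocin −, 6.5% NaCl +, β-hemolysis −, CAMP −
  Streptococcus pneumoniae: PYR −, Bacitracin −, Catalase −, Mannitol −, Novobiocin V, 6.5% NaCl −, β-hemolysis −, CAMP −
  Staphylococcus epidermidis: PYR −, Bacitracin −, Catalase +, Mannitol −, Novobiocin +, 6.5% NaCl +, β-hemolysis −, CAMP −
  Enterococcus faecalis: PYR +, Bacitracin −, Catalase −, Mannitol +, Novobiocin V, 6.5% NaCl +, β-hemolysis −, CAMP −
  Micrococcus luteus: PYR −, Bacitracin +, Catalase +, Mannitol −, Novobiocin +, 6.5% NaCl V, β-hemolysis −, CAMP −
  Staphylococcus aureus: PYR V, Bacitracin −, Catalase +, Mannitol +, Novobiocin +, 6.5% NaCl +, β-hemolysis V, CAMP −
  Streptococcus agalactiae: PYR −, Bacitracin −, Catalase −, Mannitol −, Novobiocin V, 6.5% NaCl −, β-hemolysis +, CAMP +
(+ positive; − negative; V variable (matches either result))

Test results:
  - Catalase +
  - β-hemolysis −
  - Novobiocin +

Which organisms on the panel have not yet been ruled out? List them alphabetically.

Catalase +: excludes 5 organisms — 5 left.
β-hemolysis −: all 5 remaining candidates are consistent.
Novobiocin +: excludes Staphylococcus saprophyticus — 4 left.

Micrococcus luteus, Staphylococcus aureus, Staphylococcus epidermidis, Staphylococcus lugdunensis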